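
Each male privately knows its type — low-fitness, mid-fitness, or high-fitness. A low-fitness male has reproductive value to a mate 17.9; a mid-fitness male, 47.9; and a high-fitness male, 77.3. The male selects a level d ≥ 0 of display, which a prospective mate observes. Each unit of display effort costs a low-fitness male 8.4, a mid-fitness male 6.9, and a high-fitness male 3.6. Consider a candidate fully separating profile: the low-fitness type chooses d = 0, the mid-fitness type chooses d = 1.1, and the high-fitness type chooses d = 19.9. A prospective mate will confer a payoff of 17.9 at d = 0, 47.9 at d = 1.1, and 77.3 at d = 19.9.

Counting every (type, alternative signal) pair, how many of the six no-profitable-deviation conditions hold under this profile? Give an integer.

Mid-fitness (own payoff 47.9 − 6.9×1.1 = 40.31): to d=0 gives 17.9 → no gain ✓; to d=19.9 gives 77.3 − 6.9×19.9 = -60.01 → no gain ✓.
High-fitness (own payoff 77.3 − 3.6×19.9 = 5.66): to d=0 gives 17.9 → profitable ✗; to d=1.1 gives 47.9 − 3.6×1.1 = 43.94 → profitable ✗.
Low-fitness (own payoff 17.9): to d=1.1 gives 47.9 − 8.4×1.1 = 38.66 → profitable ✗; to d=19.9 gives 77.3 − 8.4×19.9 = -89.86 → no gain ✓.
3 of the 6 constraints hold; not an equilibrium.

3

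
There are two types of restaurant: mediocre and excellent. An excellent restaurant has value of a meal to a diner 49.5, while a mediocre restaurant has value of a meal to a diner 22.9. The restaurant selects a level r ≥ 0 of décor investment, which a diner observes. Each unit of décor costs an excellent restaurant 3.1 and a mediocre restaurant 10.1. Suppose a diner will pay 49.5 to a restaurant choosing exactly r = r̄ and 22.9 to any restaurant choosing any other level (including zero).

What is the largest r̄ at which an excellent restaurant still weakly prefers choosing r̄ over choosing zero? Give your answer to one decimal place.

Choosing r̄ yields the excellent type 49.5 − 3.1·r̄; choosing zero yields 22.9.
The excellent type is indifferent at 49.5 − 3.1·r̄ = 22.9, i.e. r̄ = (49.5 − 22.9) / 3.1 ≈ 8.6.
For any r̄ above 8.6 the excellent type would rather pool at zero, so separation collapses.

8.6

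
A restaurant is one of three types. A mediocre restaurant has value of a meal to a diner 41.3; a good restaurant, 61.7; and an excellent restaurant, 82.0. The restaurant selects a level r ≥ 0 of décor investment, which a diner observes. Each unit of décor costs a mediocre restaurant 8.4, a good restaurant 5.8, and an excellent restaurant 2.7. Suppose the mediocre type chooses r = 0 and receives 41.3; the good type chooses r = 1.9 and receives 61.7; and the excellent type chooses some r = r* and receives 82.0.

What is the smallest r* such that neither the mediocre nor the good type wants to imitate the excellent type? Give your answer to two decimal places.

Mediocre type (on-path payoff 41.3) won't mimic when 41.3 ≥ 82.0 − 8.4·r*, i.e. r* ≥ 4.85.
Good type (on-path payoff 61.7 − 5.8×1.9 = 50.68) won't mimic when 50.68 ≥ 82.0 − 5.8·r*, i.e. r* ≥ 5.40.
Both must hold, so r* = max(4.85, 5.40) = 5.40. The good type's constraint binds.

5.40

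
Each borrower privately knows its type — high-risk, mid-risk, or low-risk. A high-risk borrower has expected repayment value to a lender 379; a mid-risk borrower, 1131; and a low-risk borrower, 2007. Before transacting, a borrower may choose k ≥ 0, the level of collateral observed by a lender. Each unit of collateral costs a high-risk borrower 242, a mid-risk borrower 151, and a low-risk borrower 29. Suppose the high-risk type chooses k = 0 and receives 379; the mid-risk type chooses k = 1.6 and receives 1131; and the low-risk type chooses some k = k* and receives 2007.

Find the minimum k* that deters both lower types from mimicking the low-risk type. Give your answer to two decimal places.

Mid-risk type (on-path payoff 1131 − 151×1.6 = 889.4) won't mimic when 889.4 ≥ 2007 − 151·k*, i.e. k* ≥ 7.40.
High-risk type (on-path payoff 379) won't mimic when 379 ≥ 2007 − 242·k*, i.e. k* ≥ 6.73.
Both must hold, so k* = max(6.73, 7.40) = 7.40. The mid-risk type's constraint binds.

7.40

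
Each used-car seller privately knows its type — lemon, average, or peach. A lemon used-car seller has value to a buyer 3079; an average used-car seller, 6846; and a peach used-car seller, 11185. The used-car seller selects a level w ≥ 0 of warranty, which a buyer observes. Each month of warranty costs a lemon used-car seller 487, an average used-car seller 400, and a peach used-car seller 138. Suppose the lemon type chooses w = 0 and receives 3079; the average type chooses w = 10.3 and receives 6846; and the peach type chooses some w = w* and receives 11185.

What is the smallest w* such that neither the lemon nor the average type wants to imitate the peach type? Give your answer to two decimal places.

21.15

Lemon type (on-path payoff 3079) won't mimic when 3079 ≥ 11185 − 487·w*, i.e. w* ≥ 16.64.
Average type (on-path payoff 6846 − 400×10.3 = 2726) won't mimic when 2726 ≥ 11185 − 400·w*, i.e. w* ≥ 21.15.
Both must hold, so w* = max(16.64, 21.15) = 21.15. The average type's constraint binds.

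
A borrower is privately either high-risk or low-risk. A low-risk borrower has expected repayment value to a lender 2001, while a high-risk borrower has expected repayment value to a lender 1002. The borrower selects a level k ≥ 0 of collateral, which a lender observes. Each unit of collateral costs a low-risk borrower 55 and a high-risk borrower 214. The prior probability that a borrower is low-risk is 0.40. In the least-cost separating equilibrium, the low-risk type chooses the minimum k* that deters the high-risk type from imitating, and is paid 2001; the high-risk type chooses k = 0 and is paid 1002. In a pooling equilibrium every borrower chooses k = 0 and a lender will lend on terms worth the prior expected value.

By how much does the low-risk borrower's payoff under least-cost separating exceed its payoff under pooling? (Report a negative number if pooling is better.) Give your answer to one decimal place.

Least-cost separating signal: k* solves 1002 = 2001 − 214·k*, so k* = (2001 − 1002)/214 ≈ 4.6682.
Low-risk type's separating payoff: 2001 − 55 × k* = 2001 − 55 × (2001 − 1002)/214 = 2001 − 54945/214 ≈ 1744.248.
Pooling payoff: 0.40 × 2001 + 0.60 × 1002 = 1401.6.
Difference: 1744.248 − 1401.6 = 342.648, i.e. 342.6 to one decimal place.
The low-risk type prefers to separate.

342.6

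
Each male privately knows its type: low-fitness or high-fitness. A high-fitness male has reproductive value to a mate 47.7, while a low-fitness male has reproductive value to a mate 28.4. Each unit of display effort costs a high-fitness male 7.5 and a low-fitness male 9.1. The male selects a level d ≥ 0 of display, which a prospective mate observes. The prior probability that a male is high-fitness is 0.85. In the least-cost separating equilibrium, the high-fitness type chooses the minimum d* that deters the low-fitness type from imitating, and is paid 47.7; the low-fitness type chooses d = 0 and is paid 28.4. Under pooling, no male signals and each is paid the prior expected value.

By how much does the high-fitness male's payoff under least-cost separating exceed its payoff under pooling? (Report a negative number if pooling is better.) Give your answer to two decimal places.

-13.01

Least-cost separating signal: d* solves 28.4 = 47.7 − 9.1·d*, so d* = (47.7 − 28.4)/9.1 ≈ 2.1209.
High-fitness type's separating payoff: 47.7 − 7.5 × d* = 47.7 − 7.5 × (47.7 − 28.4)/9.1 = 47.7 − 144.75/9.1 ≈ 31.7934.
Pooling payoff: 0.85 × 47.7 + 0.15 × 28.4 = 44.805.
Difference: 31.7934 − 44.805 = -13.0116, i.e. -13.01 to two decimal places.
The high-fitness type would prefer the pooling outcome.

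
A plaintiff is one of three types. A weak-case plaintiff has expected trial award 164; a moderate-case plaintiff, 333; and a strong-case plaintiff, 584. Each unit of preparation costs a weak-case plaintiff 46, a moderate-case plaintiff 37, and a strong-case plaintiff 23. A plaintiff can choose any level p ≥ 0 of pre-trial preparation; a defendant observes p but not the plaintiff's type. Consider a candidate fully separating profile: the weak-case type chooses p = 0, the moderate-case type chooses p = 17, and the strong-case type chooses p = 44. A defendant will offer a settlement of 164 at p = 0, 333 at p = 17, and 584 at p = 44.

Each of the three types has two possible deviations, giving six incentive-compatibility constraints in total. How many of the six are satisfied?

Moderate-case (own payoff 333 − 37×17 = -296): to p=0 gives 164 → profitable ✗; to p=44 gives 584 − 37×44 = -1044 → no gain ✓.
Weak-case (own payoff 164): to p=17 gives 333 − 46×17 = -449 → no gain ✓; to p=44 gives 584 − 46×44 = -1440 → no gain ✓.
Strong-case (own payoff 584 − 23×44 = -428): to p=0 gives 164 → profitable ✗; to p=17 gives 333 − 23×17 = -58 → profitable ✗.
3 of the 6 constraints hold; not an equilibrium.

3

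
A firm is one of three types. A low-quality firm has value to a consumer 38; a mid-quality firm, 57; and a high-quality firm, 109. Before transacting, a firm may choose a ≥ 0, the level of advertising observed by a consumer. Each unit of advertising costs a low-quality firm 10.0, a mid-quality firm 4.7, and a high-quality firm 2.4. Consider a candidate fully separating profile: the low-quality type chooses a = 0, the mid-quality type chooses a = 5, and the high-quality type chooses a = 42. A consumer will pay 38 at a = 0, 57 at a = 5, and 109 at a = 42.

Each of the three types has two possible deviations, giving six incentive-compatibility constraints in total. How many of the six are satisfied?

Mid-quality (own payoff 57 − 4.7×5 = 33.5): to a=0 gives 38 → profitable ✗; to a=42 gives 109 − 4.7×42 = -88.4 → no gain ✓.
Low-quality (own payoff 38): to a=5 gives 57 − 10.0×5 = 7 → no gain ✓; to a=42 gives 109 − 10.0×42 = -311 → no gain ✓.
High-quality (own payoff 109 − 2.4×42 = 8.2): to a=0 gives 38 → profitable ✗; to a=5 gives 57 − 2.4×5 = 45 → profitable ✗.
3 of the 6 constraints hold; not an equilibrium.

3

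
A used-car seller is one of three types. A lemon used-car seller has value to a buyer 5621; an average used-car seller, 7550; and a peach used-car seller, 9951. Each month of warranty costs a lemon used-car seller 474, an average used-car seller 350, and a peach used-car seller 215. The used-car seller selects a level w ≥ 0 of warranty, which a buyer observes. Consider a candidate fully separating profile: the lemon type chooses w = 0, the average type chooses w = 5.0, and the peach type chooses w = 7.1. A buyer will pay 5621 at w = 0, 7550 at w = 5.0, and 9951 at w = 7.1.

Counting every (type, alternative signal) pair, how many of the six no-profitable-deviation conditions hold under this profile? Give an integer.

4

Peach (own payoff 9951 − 215×7.1 = 8424.5): to w=0 gives 5621 → no gain ✓; to w=5.0 gives 7550 − 215×5.0 = 6475 → no gain ✓.
Average (own payoff 7550 − 350×5.0 = 5800): to w=0 gives 5621 → no gain ✓; to w=7.1 gives 9951 − 350×7.1 = 7466 → profitable ✗.
Lemon (own payoff 5621): to w=5.0 gives 7550 − 474×5.0 = 5180 → no gain ✓; to w=7.1 gives 9951 − 474×7.1 = 6585.6 → profitable ✗.
4 of the 6 constraints hold; not an equilibrium.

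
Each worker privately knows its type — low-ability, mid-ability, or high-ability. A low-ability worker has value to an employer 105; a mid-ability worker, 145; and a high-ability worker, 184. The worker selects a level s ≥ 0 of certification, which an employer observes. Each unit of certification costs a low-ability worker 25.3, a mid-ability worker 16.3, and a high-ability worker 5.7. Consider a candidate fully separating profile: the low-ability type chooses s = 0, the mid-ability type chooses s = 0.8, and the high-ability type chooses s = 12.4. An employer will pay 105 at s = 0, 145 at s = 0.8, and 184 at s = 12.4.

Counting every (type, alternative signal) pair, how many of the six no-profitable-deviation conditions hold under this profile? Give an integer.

4

Mid-ability (own payoff 145 − 16.3×0.8 = 131.96): to s=0 gives 105 → no gain ✓; to s=12.4 gives 184 − 16.3×12.4 = -18.12 → no gain ✓.
High-ability (own payoff 184 − 5.7×12.4 = 113.32): to s=0 gives 105 → no gain ✓; to s=0.8 gives 145 − 5.7×0.8 = 140.44 → profitable ✗.
Low-ability (own payoff 105): to s=0.8 gives 145 − 25.3×0.8 = 124.76 → profitable ✗; to s=12.4 gives 184 − 25.3×12.4 = -129.72 → no gain ✓.
4 of the 6 constraints hold; not an equilibrium.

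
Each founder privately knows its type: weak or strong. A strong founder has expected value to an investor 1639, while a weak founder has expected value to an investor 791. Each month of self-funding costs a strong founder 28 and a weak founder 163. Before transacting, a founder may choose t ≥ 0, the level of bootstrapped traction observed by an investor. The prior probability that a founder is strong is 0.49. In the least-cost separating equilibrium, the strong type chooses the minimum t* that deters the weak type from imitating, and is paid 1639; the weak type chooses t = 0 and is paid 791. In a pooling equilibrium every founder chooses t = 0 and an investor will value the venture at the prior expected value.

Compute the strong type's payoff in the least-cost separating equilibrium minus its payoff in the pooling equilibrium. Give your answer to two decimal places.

286.81

Least-cost separating signal: t* solves 791 = 1639 − 163·t*, so t* = (1639 − 791)/163 ≈ 5.2025.
Strong type's separating payoff: 1639 − 28 × t* = 1639 − 28 × (1639 − 791)/163 = 1639 − 23744/163 ≈ 1493.3313.
Pooling payoff: 0.49 × 1639 + 0.51 × 791 = 1206.52.
Difference: 1493.3313 − 1206.52 = 286.8113, i.e. 286.81 to two decimal places.
The strong type prefers to separate.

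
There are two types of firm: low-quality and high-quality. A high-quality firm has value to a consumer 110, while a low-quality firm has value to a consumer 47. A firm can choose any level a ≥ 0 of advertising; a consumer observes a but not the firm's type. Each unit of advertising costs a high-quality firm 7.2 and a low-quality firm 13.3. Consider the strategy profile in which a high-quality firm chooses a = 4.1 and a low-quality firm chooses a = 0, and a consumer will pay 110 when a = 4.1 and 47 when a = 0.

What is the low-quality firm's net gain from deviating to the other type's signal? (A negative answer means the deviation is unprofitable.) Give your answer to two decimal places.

Playing a = 0 the low-quality firm receives 47.
Deviating to a = 4.1 brings payment 110 at cost 13.3 × 4.1 = 54.53, netting 55.47.
Gain from deviating: 55.47 − 47 = 8.47.
The gain is positive, so the low-quality type's incentive-compatibility constraint is violated — this profile is not a separating equilibrium.

8.47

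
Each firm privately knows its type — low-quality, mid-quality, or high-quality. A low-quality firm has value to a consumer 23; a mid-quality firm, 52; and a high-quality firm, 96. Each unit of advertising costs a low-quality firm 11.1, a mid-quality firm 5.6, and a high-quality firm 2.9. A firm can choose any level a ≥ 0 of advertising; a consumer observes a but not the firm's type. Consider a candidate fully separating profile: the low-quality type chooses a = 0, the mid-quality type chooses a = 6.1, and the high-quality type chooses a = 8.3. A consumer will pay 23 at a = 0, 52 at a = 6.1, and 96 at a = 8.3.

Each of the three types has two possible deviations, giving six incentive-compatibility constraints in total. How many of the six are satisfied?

4

Mid-quality (own payoff 52 − 5.6×6.1 = 17.84): to a=0 gives 23 → profitable ✗; to a=8.3 gives 96 − 5.6×8.3 = 49.52 → profitable ✗.
Low-quality (own payoff 23): to a=6.1 gives 52 − 11.1×6.1 = -15.71 → no gain ✓; to a=8.3 gives 96 − 11.1×8.3 = 3.87 → no gain ✓.
High-quality (own payoff 96 − 2.9×8.3 = 71.93): to a=0 gives 23 → no gain ✓; to a=6.1 gives 52 − 2.9×6.1 = 34.31 → no gain ✓.
4 of the 6 constraints hold; not an equilibrium.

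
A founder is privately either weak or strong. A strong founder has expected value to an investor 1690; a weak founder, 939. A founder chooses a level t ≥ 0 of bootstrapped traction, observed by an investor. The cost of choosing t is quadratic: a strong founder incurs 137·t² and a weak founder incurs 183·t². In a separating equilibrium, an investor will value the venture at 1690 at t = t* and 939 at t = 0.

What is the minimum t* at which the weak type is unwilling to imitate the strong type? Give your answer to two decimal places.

The weak type at t = 0 receives 939; imitating at t* yields 1690 − 183·t*².
Indifference: 939 = 1690 − 183·t*², so t*² = (1690 − 939) / 183 ≈ 4.1038.
t* = √4.1038 ≈ 2.03.

2.03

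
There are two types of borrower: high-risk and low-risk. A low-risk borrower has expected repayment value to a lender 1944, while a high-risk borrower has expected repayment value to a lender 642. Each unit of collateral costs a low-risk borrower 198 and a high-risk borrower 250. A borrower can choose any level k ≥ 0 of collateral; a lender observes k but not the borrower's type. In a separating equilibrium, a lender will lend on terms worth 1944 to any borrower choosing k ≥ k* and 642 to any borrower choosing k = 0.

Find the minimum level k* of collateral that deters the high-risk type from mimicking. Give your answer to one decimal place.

5.2

A high-risk borrower choosing k = 0 receives 642.
Imitating at k* instead would pay 1944 at cost 250·k*, netting 1944 − 250·k*.
Indifference: 642 = 1944 − 250·k*, so k* = (1944 − 642) / 250 ≈ 5.2.
At k* the high-risk type's incentive constraint just binds; the low-risk type strictly prefers k* since its per-unit cost is lower.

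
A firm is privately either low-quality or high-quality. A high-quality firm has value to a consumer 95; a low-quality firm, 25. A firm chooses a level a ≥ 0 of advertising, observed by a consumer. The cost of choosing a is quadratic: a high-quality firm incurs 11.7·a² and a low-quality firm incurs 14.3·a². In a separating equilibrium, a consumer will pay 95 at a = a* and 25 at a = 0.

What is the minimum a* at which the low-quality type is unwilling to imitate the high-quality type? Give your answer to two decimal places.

2.21

The low-quality type at a = 0 receives 25; imitating at a* yields 95 − 14.3·a*².
Indifference: 25 = 95 − 14.3·a*², so a*² = (95 − 25) / 14.3 ≈ 4.8951.
a* = √4.8951 ≈ 2.21.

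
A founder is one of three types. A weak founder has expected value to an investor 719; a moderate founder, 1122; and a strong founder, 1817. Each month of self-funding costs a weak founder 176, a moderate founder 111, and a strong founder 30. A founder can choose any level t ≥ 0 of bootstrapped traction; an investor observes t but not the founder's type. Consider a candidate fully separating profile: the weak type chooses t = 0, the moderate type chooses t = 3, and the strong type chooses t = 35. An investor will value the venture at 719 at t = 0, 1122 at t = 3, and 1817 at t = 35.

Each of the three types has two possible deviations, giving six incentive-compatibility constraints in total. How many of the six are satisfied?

Moderate (own payoff 1122 − 111×3 = 789): to t=0 gives 719 → no gain ✓; to t=35 gives 1817 − 111×35 = -2068 → no gain ✓.
Weak (own payoff 719): to t=3 gives 1122 − 176×3 = 594 → no gain ✓; to t=35 gives 1817 − 176×35 = -4343 → no gain ✓.
Strong (own payoff 1817 − 30×35 = 767): to t=0 gives 719 → no gain ✓; to t=3 gives 1122 − 30×3 = 1032 → profitable ✗.
5 of the 6 constraints hold; not an equilibrium.

5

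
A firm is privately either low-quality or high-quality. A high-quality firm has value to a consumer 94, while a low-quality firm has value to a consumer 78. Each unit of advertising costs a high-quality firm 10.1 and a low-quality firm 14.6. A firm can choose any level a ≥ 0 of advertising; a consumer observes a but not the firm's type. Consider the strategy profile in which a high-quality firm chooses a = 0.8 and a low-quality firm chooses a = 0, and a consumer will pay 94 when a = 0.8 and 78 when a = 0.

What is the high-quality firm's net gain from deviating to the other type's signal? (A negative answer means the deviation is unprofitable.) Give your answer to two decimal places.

-7.92

Playing a = 0.8 the high-quality firm receives 94 − 10.1 × 0.8 = 85.92.
Deviating to a = 0 yields 78 instead.
Gain from deviating: 78 − 85.92 = -7.92.
The gain is negative, so the high-quality type's incentive-compatibility constraint is satisfied.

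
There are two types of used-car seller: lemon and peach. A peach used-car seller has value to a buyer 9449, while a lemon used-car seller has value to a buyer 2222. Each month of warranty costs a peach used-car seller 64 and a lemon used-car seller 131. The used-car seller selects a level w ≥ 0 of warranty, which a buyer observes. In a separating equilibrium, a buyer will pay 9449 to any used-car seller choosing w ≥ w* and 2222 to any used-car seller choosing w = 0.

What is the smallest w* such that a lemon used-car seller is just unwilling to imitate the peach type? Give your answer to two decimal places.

55.17

A lemon used-car seller choosing w = 0 receives 2222.
Imitating at w* instead would pay 9449 at cost 131·w*, netting 9449 − 131·w*.
Indifference: 2222 = 9449 − 131·w*, so w* = (9449 − 2222) / 131 ≈ 55.17.
At w* the lemon type's incentive constraint just binds; the peach type strictly prefers w* since its per-unit cost is lower.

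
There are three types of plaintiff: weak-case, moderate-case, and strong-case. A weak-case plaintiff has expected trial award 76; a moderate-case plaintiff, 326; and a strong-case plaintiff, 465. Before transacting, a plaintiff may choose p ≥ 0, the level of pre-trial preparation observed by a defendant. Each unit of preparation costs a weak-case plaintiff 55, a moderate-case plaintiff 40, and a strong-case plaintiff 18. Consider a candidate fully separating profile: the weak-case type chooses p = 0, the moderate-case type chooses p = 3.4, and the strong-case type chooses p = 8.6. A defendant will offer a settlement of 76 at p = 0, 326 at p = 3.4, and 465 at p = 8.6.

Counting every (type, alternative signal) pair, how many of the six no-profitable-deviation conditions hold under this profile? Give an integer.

Moderate-case (own payoff 326 − 40×3.4 = 190): to p=0 gives 76 → no gain ✓; to p=8.6 gives 465 − 40×8.6 = 121 → no gain ✓.
Strong-case (own payoff 465 − 18×8.6 = 310.2): to p=0 gives 76 → no gain ✓; to p=3.4 gives 326 − 18×3.4 = 264.8 → no gain ✓.
Weak-case (own payoff 76): to p=3.4 gives 326 − 55×3.4 = 139 → profitable ✗; to p=8.6 gives 465 − 55×8.6 = -8 → no gain ✓.
5 of the 6 constraints hold; not an equilibrium.

5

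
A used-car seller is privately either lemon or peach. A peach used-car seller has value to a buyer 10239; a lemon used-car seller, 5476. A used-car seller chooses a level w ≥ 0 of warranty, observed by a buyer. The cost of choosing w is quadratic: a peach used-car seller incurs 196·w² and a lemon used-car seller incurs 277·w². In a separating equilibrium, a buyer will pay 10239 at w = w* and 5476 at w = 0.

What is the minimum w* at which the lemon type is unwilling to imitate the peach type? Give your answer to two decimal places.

4.15

The lemon type at w = 0 receives 5476; imitating at w* yields 10239 − 277·w*².
Indifference: 5476 = 10239 − 277·w*², so w*² = (10239 − 5476) / 277 ≈ 17.1949.
w* = √17.1949 ≈ 4.15.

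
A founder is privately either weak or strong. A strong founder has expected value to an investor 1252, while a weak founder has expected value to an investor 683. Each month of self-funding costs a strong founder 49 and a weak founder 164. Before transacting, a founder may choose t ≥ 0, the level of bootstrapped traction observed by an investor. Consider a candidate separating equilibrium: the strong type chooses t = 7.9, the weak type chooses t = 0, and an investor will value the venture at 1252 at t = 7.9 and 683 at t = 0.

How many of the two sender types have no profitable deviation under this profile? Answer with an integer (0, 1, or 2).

2

Weak type: stay at 0 → 683; mimic → 1252 − 164 × 7.9 = -43.6. IC holds (683 ≥ -43.6).
Strong type: signal → 1252 − 49 × 7.9 = 864.9; deviate to 0 → 683. IC holds (864.9 ≥ 683).
2 of 2 constraints hold, so this is a separating equilibrium.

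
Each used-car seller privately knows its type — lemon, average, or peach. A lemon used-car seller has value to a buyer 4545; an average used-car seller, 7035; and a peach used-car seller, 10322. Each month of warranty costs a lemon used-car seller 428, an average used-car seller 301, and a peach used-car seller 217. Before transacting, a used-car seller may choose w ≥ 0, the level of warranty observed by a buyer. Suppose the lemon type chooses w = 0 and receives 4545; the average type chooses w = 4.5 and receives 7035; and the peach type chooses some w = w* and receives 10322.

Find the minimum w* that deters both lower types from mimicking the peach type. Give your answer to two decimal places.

Average type (on-path payoff 7035 − 301×4.5 = 5680.5) won't mimic when 5680.5 ≥ 10322 − 301·w*, i.e. w* ≥ 15.42.
Lemon type (on-path payoff 4545) won't mimic when 4545 ≥ 10322 − 428·w*, i.e. w* ≥ 13.50.
Both must hold, so w* = max(13.50, 15.42) = 15.42. The average type's constraint binds.

15.42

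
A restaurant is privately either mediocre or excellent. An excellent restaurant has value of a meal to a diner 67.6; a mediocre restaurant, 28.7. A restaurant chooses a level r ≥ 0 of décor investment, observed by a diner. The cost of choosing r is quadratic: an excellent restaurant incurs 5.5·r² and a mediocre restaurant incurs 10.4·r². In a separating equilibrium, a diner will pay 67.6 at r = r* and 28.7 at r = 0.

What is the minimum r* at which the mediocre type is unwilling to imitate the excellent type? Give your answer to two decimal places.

The mediocre type at r = 0 receives 28.7; imitating at r* yields 67.6 − 10.4·r*².
Indifference: 28.7 = 67.6 − 10.4·r*², so r*² = (67.6 − 28.7) / 10.4 ≈ 3.7404.
r* = √3.7404 ≈ 1.93.

1.93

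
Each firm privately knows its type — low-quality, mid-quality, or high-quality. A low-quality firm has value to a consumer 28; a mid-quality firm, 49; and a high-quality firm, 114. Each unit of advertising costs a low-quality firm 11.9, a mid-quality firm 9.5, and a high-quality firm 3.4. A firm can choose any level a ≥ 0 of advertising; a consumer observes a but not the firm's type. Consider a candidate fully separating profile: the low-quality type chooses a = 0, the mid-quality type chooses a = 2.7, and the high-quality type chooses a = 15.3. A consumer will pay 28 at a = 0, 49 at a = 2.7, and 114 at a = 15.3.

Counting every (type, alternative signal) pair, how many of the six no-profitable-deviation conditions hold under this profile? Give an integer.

High-quality (own payoff 114 − 3.4×15.3 = 61.98): to a=0 gives 28 → no gain ✓; to a=2.7 gives 49 − 3.4×2.7 = 39.82 → no gain ✓.
Low-quality (own payoff 28): to a=2.7 gives 49 − 11.9×2.7 = 16.87 → no gain ✓; to a=15.3 gives 114 − 11.9×15.3 = -68.07 → no gain ✓.
Mid-quality (own payoff 49 − 9.5×2.7 = 23.35): to a=0 gives 28 → profitable ✗; to a=15.3 gives 114 − 9.5×15.3 = -31.35 → no gain ✓.
5 of the 6 constraints hold; not an equilibrium.

5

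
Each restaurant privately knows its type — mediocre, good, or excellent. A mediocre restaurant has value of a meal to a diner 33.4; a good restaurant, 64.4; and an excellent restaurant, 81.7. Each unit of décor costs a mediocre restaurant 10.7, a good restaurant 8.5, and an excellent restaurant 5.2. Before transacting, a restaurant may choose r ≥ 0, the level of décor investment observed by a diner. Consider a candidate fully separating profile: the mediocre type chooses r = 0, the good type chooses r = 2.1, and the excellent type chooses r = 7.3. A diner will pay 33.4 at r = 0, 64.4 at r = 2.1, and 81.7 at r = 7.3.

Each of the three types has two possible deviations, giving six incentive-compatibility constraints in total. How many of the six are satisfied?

Excellent (own payoff 81.7 − 5.2×7.3 = 43.74): to r=0 gives 33.4 → no gain ✓; to r=2.1 gives 64.4 − 5.2×2.1 = 53.48 → profitable ✗.
Mediocre (own payoff 33.4): to r=2.1 gives 64.4 − 10.7×2.1 = 41.93 → profitable ✗; to r=7.3 gives 81.7 − 10.7×7.3 = 3.59 → no gain ✓.
Good (own payoff 64.4 − 8.5×2.1 = 46.55): to r=0 gives 33.4 → no gain ✓; to r=7.3 gives 81.7 − 8.5×7.3 = 19.65 → no gain ✓.
4 of the 6 constraints hold; not an equilibrium.

4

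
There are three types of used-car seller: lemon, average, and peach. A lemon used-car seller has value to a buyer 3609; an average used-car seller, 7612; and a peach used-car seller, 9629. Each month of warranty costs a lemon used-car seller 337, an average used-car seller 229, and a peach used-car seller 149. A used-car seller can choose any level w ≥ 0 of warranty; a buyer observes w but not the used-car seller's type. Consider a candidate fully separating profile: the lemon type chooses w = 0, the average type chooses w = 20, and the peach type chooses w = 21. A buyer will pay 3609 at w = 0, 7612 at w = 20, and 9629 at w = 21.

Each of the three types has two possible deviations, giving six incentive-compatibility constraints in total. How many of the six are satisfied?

4

Average (own payoff 7612 − 229×20 = 3032): to w=0 gives 3609 → profitable ✗; to w=21 gives 9629 − 229×21 = 4820 → profitable ✗.
Lemon (own payoff 3609): to w=20 gives 7612 − 337×20 = 872 → no gain ✓; to w=21 gives 9629 − 337×21 = 2552 → no gain ✓.
Peach (own payoff 9629 − 149×21 = 6500): to w=0 gives 3609 → no gain ✓; to w=20 gives 7612 − 149×20 = 4632 → no gain ✓.
4 of the 6 constraints hold; not an equilibrium.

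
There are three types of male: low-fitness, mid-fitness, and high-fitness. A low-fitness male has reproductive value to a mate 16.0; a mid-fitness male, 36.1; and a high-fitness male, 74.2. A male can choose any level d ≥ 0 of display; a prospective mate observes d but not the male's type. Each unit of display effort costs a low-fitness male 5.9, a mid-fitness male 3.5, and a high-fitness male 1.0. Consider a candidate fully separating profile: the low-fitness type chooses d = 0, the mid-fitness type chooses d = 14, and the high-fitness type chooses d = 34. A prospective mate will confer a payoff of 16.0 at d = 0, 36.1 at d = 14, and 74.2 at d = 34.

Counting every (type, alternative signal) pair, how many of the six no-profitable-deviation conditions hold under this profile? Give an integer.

Mid-fitness (own payoff 36.1 − 3.5×14 = -12.9): to d=0 gives 16.0 → profitable ✗; to d=34 gives 74.2 − 3.5×34 = -44.8 → no gain ✓.
High-fitness (own payoff 74.2 − 1.0×34 = 40.2): to d=0 gives 16.0 → no gain ✓; to d=14 gives 36.1 − 1.0×14 = 22.1 → no gain ✓.
Low-fitness (own payoff 16.0): to d=14 gives 36.1 − 5.9×14 = -46.5 → no gain ✓; to d=34 gives 74.2 − 5.9×34 = -126.4 → no gain ✓.
5 of the 6 constraints hold; not an equilibrium.

5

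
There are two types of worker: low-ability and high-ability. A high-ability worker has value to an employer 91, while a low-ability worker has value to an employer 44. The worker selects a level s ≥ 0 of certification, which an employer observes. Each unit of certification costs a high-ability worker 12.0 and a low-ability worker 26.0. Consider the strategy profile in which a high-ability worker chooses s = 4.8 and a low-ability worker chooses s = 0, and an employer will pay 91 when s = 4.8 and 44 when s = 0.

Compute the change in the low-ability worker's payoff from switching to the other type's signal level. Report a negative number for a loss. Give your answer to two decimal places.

Playing s = 0 the low-ability worker receives 44.
Deviating to s = 4.8 brings payment 91 at cost 26.0 × 4.8 = 124.8, netting -33.8.
Gain from deviating: -33.8 − 44 = -77.80.
The gain is negative, so the low-ability type's incentive-compatibility constraint is satisfied.

-77.80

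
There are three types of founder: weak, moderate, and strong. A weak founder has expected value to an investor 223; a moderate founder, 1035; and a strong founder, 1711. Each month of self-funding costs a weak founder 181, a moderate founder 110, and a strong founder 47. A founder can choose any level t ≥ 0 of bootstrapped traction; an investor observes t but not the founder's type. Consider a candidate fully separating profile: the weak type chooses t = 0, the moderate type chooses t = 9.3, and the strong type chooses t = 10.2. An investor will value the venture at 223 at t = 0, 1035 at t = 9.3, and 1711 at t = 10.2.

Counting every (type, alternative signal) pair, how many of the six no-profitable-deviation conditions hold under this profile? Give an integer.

4

Strong (own payoff 1711 − 47×10.2 = 1231.6): to t=0 gives 223 → no gain ✓; to t=9.3 gives 1035 − 47×9.3 = 597.9 → no gain ✓.
Weak (own payoff 223): to t=9.3 gives 1035 − 181×9.3 = -648.3 → no gain ✓; to t=10.2 gives 1711 − 181×10.2 = -135.2 → no gain ✓.
Moderate (own payoff 1035 − 110×9.3 = 12): to t=0 gives 223 → profitable ✗; to t=10.2 gives 1711 − 110×10.2 = 589 → profitable ✗.
4 of the 6 constraints hold; not an equilibrium.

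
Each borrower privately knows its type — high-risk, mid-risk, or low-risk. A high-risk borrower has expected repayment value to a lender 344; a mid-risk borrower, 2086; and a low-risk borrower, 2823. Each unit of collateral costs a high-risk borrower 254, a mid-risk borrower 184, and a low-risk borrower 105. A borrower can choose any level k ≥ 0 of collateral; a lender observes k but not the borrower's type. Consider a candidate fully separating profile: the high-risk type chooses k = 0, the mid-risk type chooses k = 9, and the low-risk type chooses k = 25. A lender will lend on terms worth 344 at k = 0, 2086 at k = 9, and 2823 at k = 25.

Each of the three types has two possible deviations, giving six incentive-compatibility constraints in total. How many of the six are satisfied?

High-risk (own payoff 344): to k=9 gives 2086 − 254×9 = -200 → no gain ✓; to k=25 gives 2823 − 254×25 = -3527 → no gain ✓.
Mid-risk (own payoff 2086 − 184×9 = 430): to k=0 gives 344 → no gain ✓; to k=25 gives 2823 − 184×25 = -1777 → no gain ✓.
Low-risk (own payoff 2823 − 105×25 = 198): to k=0 gives 344 → profitable ✗; to k=9 gives 2086 − 105×9 = 1141 → profitable ✗.
4 of the 6 constraints hold; not an equilibrium.

4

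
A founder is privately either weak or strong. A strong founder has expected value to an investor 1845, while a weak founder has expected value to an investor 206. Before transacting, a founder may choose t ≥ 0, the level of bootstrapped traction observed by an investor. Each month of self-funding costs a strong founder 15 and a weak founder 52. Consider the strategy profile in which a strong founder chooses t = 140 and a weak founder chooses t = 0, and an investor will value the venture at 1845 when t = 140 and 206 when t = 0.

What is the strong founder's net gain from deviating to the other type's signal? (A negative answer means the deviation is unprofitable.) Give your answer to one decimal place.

Playing t = 140 the strong founder receives 1845 − 15 × 140 = -255.
Deviating to t = 0 yields 206 instead.
Gain from deviating: 206 − (-255) = 461.0.
The gain is positive, so the strong type's incentive-compatibility constraint is violated — this profile is not a separating equilibrium.

461.0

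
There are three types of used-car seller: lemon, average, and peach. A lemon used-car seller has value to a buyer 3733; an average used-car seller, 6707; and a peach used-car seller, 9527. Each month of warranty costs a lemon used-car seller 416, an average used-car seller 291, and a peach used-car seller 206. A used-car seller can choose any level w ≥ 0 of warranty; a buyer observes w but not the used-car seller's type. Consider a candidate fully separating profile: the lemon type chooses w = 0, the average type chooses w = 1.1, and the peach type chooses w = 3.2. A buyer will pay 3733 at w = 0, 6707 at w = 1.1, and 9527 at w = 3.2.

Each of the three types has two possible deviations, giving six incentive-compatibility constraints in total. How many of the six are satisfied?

3

Peach (own payoff 9527 − 206×3.2 = 8867.8): to w=0 gives 3733 → no gain ✓; to w=1.1 gives 6707 − 206×1.1 = 6480.4 → no gain ✓.
Lemon (own payoff 3733): to w=1.1 gives 6707 − 416×1.1 = 6249.4 → profitable ✗; to w=3.2 gives 9527 − 416×3.2 = 8195.8 → profitable ✗.
Average (own payoff 6707 − 291×1.1 = 6386.9): to w=0 gives 3733 → no gain ✓; to w=3.2 gives 9527 − 291×3.2 = 8595.8 → profitable ✗.
3 of the 6 constraints hold; not an equilibrium.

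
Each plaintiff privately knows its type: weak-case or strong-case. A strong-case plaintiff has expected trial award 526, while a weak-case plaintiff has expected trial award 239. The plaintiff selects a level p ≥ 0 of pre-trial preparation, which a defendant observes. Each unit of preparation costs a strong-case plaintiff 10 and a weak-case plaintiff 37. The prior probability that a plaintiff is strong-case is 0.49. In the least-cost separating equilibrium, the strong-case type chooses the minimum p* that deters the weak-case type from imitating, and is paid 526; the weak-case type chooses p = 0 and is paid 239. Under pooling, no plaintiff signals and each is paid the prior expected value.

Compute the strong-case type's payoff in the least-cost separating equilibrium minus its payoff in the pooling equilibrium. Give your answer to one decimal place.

Least-cost separating signal: p* solves 239 = 526 − 37·p*, so p* = (526 − 239)/37 ≈ 7.7568.
Strong-case type's separating payoff: 526 − 10 × p* = 526 − 10 × (526 − 239)/37 = 526 − 2870/37 ≈ 448.432.
Pooling payoff: 0.49 × 526 + 0.51 × 239 = 379.63.
Difference: 448.432 − 379.63 = 68.802, i.e. 68.8 to one decimal place.
The strong-case type prefers to separate.

68.8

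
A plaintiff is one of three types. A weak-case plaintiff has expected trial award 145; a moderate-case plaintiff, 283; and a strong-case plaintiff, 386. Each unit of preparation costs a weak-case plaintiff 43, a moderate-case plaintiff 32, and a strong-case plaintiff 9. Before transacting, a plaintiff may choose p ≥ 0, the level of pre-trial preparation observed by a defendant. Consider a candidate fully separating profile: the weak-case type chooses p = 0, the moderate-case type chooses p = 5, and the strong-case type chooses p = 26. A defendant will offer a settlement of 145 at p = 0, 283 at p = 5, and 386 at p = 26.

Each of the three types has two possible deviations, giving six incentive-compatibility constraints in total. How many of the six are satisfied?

Moderate-case (own payoff 283 − 32×5 = 123): to p=0 gives 145 → profitable ✗; to p=26 gives 386 − 32×26 = -446 → no gain ✓.
Weak-case (own payoff 145): to p=5 gives 283 − 43×5 = 68 → no gain ✓; to p=26 gives 386 − 43×26 = -732 → no gain ✓.
Strong-case (own payoff 386 − 9×26 = 152): to p=0 gives 145 → no gain ✓; to p=5 gives 283 − 9×5 = 238 → profitable ✗.
4 of the 6 constraints hold; not an equilibrium.

4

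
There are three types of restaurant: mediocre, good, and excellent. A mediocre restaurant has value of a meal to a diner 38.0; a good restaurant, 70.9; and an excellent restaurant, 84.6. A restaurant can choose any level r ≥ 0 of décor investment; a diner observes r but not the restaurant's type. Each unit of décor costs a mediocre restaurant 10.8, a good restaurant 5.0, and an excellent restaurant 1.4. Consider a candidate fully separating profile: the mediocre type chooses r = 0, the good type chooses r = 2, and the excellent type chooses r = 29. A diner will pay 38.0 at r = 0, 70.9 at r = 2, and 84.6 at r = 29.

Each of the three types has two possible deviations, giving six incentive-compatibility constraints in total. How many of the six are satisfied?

Excellent (own payoff 84.6 − 1.4×29 = 44): to r=0 gives 38.0 → no gain ✓; to r=2 gives 70.9 − 1.4×2 = 68.1 → profitable ✗.
Good (own payoff 70.9 − 5.0×2 = 60.9): to r=0 gives 38.0 → no gain ✓; to r=29 gives 84.6 − 5.0×29 = -60.4 → no gain ✓.
Mediocre (own payoff 38.0): to r=2 gives 70.9 − 10.8×2 = 49.3 → profitable ✗; to r=29 gives 84.6 − 10.8×29 = -228.6 → no gain ✓.
4 of the 6 constraints hold; not an equilibrium.

4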